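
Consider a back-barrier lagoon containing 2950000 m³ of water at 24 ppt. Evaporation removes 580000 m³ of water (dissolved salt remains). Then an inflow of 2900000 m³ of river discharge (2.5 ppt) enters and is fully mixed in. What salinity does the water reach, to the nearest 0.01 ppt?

14.81 ppt

After evaporation: salt = 2,950,000×24 = 70,800,000; volume = 2,950,000 − 580,000 = 2,370,000 m³
After mixing: salt = 70,800,000 + 2,900,000×2.5 = 78,050,000; volume = 2,370,000 + 2,900,000 = 5,270,000 m³
S = 78,050,000 / 5,270,000 = 14.8102 ppt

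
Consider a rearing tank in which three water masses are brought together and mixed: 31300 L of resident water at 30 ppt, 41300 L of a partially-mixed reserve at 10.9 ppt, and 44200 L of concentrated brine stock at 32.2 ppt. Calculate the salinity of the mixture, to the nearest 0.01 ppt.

Total salt / total volume:
salt = 31,300×30 + 41,300×10.9 + 44,200×32.2 = 939,000 + 450,170 + 1,423,240 = 2,812,410
volume = 31,300 + 41,300 + 44,200 = 116,800 L
S = 2,812,410 / 116,800 = 24.0789 ppt

24.08 ppt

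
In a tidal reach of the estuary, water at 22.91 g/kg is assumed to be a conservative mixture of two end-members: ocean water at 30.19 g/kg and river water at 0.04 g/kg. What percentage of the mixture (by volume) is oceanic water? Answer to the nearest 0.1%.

75.9%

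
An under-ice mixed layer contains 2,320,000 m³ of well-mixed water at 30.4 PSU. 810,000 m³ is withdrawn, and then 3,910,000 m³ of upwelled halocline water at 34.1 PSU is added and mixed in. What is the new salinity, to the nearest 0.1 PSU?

33.1 PSU

Remaining after removal: 1,510,000 m³ at 30.4 PSU (salt = 45,904,000)
After addition: salt = 45,904,000 + 3,910,000×34.1 = 179,235,000; volume = 5,420,000 m³
S = 179,235,000 / 5,420,000 = 33.0692 PSU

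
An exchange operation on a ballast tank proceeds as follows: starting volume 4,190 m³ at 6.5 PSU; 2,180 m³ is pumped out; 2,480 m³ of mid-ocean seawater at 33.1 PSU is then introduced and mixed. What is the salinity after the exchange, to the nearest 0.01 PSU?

Remaining after removal: 2,010 m³ at 6.5 PSU (salt = 13,065)
After addition: salt = 13,065 + 2,480×33.1 = 95,153; volume = 4,490 m³
S = 95,153 / 4,490 = 21.1922 PSU

21.19 PSU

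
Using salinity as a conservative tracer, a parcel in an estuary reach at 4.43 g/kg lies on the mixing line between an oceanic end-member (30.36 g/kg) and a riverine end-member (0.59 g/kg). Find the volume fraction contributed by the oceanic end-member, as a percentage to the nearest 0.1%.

12.9%

Let g be the oceanic fraction. Salt balance per unit volume:
g×30.36 + (1−g)×0.59 = 4.43
g = (4.43 − 0.59) / (30.36 − 0.59) = 3.84/29.77 = 0.129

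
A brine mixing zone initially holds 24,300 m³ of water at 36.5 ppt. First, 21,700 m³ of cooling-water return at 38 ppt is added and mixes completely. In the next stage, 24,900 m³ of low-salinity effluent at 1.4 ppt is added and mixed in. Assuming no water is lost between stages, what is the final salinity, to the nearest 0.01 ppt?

Total salt / total volume:
Initial salt = 24,300×36.5 = 886,950
After stage 1: salt = 886,950 + 21,700×38 = 1,711,550; volume = 46,000 m³; S = 37.208 ppt
After stage 2: salt = 1,711,550 + 24,900×1.4 = 1,746,410; volume = 70,900 m³
S = 1,746,410 / 70,900 = 24.632 ppt

24.63 ppt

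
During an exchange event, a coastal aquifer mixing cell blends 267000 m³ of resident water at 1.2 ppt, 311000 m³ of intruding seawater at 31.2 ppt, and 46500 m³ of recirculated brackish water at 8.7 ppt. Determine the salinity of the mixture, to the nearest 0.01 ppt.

Mass of salt is conserved:
salt = 267,000×1.2 + 311,000×31.2 + 46,500×8.7 = 320,400 + 9,703,200 + 404,550 = 10,428,150
volume = 267,000 + 311,000 + 46,500 = 624,500 m³
S = 10,428,150 / 624,500 = 16.6984 ppt

16.70 ppt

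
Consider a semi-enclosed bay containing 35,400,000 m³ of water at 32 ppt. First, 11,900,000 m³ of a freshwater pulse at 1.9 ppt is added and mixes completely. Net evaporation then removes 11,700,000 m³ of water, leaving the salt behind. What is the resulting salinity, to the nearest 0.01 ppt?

32.46 ppt

After mixing: salt = 35,400,000×32 + 11,900,000×1.9 = 1,155,410,000; volume = 47,300,000 m³
After evaporation: salt unchanged = 1,155,410,000; volume = 47,300,000 − 11,700,000 = 35,600,000 m³
S = 1,155,410,000 / 35,600,000 = 32.4553 ppt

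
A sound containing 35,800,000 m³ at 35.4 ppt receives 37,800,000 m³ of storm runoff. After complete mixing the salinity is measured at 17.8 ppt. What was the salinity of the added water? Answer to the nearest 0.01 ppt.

Salt balance: 35,800,000×35.4 + 37,800,000×S = 73,600,000×17.8
1,267,320,000 + 37,800,000·S = 1,310,080,000
S = (1,310,080,000 − 1,267,320,000) / 37,800,000 = 1.1312 ppt

1.13 ppt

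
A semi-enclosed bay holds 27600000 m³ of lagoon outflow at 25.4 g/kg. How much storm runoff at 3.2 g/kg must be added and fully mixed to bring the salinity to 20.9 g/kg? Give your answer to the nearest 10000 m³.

Salt balance: 27,600,000×25.4 + V×3.2 = (27,600,000+V)×20.9
701,040,000 + 3.2V = 576,840,000 + 20.9V
124,200,000 = 17.7V
V = 7,016,949.15 m³

7020000 m³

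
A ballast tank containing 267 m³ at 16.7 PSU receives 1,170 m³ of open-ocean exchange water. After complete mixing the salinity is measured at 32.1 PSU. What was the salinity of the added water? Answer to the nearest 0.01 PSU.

Salt balance: 267×16.7 + 1,170×S = 1,437×32.1
4,458.9 + 1,170·S = 46,127.7
S = (46,127.7 − 4,458.9) / 1,170 = 35.6144 PSU

35.61 PSU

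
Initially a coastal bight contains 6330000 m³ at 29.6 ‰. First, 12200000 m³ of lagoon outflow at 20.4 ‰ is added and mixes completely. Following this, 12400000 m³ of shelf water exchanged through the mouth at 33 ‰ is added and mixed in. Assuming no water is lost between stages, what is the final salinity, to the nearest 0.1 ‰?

Mass of salt is conserved:
Initial salt = 6,330,000×29.6 = 187,368,000
After stage 1: salt = 187,368,000 + 12,200,000×20.4 = 436,248,000; volume = 18,530,000 m³; S = 23.543 ‰
After stage 2: salt = 436,248,000 + 12,400,000×33 = 845,448,000; volume = 30,930,000 m³
S = 845,448,000 / 30,930,000 = 27.3342 ‰

27.3 ‰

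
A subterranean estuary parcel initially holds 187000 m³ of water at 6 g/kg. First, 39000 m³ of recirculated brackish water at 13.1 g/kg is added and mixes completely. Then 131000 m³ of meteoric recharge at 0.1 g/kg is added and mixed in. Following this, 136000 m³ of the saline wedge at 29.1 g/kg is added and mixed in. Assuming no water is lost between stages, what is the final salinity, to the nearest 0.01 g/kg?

11.37 g/kg

Conserving salt mass:
Initial salt = 187,000×6 = 1,122,000
After stage 1: salt = 1,122,000 + 39,000×13.1 = 1,632,900; volume = 226,000 m³; S = 7.225 g/kg
After stage 2: salt = 1,632,900 + 131,000×0.1 = 1,646,000; volume = 357,000 m³; S = 4.611 g/kg
After stage 3: salt = 1,646,000 + 136,000×29.1 = 5,603,600; volume = 493,000 m³
S = 5,603,600 / 493,000 = 11.3663 g/kg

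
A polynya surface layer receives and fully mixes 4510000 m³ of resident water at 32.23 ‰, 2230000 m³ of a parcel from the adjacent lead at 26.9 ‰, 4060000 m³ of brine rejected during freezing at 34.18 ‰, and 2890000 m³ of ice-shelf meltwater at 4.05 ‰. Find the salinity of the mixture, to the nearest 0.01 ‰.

Salt balance:
salt = 4,510,000×32.23 + 2,230,000×26.9 + 4,060,000×34.18 + 2,890,000×4.05 = 145,357,300 + 59,987,000 + 138,770,800 + 11,704,500 = 355,819,600
volume = 4,510,000 + 2,230,000 + 4,060,000 + 2,890,000 = 13,690,000 m³
S = 355,819,600 / 13,690,000 = 25.9912 ‰

25.99 ‰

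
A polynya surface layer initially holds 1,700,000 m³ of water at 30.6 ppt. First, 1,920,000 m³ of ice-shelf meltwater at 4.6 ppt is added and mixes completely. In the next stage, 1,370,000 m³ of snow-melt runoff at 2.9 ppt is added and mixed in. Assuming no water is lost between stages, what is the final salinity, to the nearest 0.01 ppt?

12.99 ppt

Conserving salt mass:
Initial salt = 1,700,000×30.6 = 52,020,000
After stage 1: salt = 52,020,000 + 1,920,000×4.6 = 60,852,000; volume = 3,620,000 m³; S = 16.81 ppt
After stage 2: salt = 60,852,000 + 1,370,000×2.9 = 64,825,000; volume = 4,990,000 m³
S = 64,825,000 / 4,990,000 = 12.991 ppt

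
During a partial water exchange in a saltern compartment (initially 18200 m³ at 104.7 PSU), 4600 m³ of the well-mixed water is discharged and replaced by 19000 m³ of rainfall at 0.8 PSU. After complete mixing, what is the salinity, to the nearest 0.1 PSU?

44.1 PSU

Remaining after removal: 13,600 m³ at 104.7 PSU (salt = 1,423,920)
After addition: salt = 1,423,920 + 19,000×0.8 = 1,439,120; volume = 32,600 m³
S = 1,439,120 / 32,600 = 44.1448 PSU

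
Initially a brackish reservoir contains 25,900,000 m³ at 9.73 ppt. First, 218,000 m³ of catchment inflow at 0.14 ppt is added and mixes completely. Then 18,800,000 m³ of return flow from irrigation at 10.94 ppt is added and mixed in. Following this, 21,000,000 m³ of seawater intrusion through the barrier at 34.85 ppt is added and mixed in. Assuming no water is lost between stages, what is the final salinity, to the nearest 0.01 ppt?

By conservation of dissolved salt,
Initial salt = 25,900,000×9.73 = 252,007,000
After stage 1: salt = 252,007,000 + 218,000×0.14 = 252,037,520; volume = 26,118,000 m³; S = 9.65 ppt
After stage 2: salt = 252,037,520 + 18,800,000×10.94 = 457,709,520; volume = 44,918,000 m³; S = 10.19 ppt
After stage 3: salt = 457,709,520 + 21,000,000×34.85 = 1,189,559,520; volume = 65,918,000 m³
S = 1,189,559,520 / 65,918,000 = 18.046 ppt

18.05 ppt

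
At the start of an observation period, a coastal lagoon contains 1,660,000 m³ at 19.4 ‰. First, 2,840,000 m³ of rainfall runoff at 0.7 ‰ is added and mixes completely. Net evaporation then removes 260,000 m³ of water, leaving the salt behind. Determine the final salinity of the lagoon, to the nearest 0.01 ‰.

8.06 ‰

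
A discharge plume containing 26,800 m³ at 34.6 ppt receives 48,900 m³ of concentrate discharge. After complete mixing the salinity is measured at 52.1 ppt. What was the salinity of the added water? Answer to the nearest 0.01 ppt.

Salt balance: 26,800×34.6 + 48,900×S = 75,700×52.1
927,280 + 48,900·S = 3,943,970
S = (3,943,970 − 927,280) / 48,900 = 61.691 ppt

61.69 ppt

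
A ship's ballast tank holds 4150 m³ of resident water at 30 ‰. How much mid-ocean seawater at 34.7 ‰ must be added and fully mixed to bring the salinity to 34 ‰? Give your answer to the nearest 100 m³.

Salt balance: 4,150×30 + V×34.7 = (4,150+V)×34
124,500 + 34.7V = 141,100 + 34V
16,600 = 0.7V
V = 23,714.29 m³

23700 m³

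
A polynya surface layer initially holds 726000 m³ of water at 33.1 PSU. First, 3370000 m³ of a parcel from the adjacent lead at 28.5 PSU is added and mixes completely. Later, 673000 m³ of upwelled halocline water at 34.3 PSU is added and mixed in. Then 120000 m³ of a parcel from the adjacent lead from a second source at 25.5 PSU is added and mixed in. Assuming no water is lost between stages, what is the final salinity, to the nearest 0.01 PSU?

Weighted by volume,
Initial salt = 726,000×33.1 = 24,030,600
After stage 1: salt = 24,030,600 + 3,370,000×28.5 = 120,075,600; volume = 4,096,000 m³; S = 29.315 PSU
After stage 2: salt = 120,075,600 + 673,000×34.3 = 143,159,500; volume = 4,769,000 m³; S = 30.019 PSU
After stage 3: salt = 143,159,500 + 120,000×25.5 = 146,219,500; volume = 4,889,000 m³
S = 146,219,500 / 4,889,000 = 29.9079 PSU

29.91 PSU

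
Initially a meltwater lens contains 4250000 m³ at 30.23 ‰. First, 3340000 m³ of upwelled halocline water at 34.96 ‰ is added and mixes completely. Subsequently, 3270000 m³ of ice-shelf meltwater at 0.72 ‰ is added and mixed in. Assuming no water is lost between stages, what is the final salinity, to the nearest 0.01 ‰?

22.80 ‰

By conservation of dissolved salt,
Initial salt = 4,250,000×30.23 = 128,477,500
After stage 1: salt = 128,477,500 + 3,340,000×34.96 = 245,243,900; volume = 7,590,000 m³; S = 32.311 ‰
After stage 2: salt = 245,243,900 + 3,270,000×0.72 = 247,598,300; volume = 10,860,000 m³
S = 247,598,300 / 10,860,000 = 22.7991 ‰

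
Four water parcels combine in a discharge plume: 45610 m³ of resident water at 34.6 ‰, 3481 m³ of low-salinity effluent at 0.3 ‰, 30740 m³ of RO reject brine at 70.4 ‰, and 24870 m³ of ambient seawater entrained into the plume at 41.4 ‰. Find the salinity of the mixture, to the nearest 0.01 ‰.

45.59 ‰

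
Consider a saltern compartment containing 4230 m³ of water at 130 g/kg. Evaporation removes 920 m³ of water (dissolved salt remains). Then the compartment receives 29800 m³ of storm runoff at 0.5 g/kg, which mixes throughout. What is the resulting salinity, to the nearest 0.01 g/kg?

After evaporation: salt = 4,230×130 = 549,900; volume = 4,230 − 920 = 3,310 m³
After mixing: salt = 549,900 + 29,800×0.5 = 564,800; volume = 3,310 + 29,800 = 33,110 m³
S = 564,800 / 33,110 = 17.0583 g/kg

17.06 g/kg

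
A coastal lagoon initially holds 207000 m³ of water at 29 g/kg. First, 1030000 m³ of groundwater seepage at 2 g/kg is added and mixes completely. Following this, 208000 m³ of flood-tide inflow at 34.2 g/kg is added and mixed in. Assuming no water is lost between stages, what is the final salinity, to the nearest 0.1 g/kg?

10.5 g/kg

Total salt / total volume:
Initial salt = 207,000×29 = 6,003,000
After stage 1: salt = 6,003,000 + 1,030,000×2 = 8,063,000; volume = 1,237,000 m³; S = 6.518 g/kg
After stage 2: salt = 8,063,000 + 208,000×34.2 = 15,176,600; volume = 1,445,000 m³
S = 15,176,600 / 1,445,000 = 10.5028 g/kg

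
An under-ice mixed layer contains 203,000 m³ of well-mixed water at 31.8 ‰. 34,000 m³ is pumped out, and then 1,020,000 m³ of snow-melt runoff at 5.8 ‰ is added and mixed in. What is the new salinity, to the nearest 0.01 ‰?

Remaining after removal: 169,000 m³ at 31.8 ‰ (salt = 5,374,200)
After addition: salt = 5,374,200 + 1,020,000×5.8 = 11,290,200; volume = 1,189,000 m³
S = 11,290,200 / 1,189,000 = 9.4955 ‰

9.50 ‰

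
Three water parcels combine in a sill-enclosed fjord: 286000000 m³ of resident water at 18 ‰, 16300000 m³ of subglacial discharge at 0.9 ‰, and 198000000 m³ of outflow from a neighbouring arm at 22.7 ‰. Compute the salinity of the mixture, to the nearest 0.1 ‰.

19.3 ‰

Salt balance:
salt = 286,000,000×18 + 16,300,000×0.9 + 198,000,000×22.7 = 5,148,000,000 + 14,670,000 + 4,494,600,000 = 9,657,270,000
volume = 286,000,000 + 16,300,000 + 198,000,000 = 500,300,000 m³
S = 9,657,270,000 / 500,300,000 = 19.303 ‰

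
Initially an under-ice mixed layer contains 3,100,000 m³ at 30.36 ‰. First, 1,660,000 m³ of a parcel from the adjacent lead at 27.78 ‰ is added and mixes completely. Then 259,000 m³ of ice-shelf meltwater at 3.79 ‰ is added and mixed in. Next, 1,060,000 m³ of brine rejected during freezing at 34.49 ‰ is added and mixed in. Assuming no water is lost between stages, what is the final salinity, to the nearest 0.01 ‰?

29.24 ‰

Mass of salt is conserved:
Initial salt = 3,100,000×30.36 = 94,116,000
After stage 1: salt = 94,116,000 + 1,660,000×27.78 = 140,230,800; volume = 4,760,000 m³; S = 29.46 ‰
After stage 2: salt = 140,230,800 + 259,000×3.79 = 141,212,410; volume = 5,019,000 m³; S = 28.136 ‰
After stage 3: salt = 141,212,410 + 1,060,000×34.49 = 177,771,810; volume = 6,079,000 m³
S = 177,771,810 / 6,079,000 = 29.2436 ‰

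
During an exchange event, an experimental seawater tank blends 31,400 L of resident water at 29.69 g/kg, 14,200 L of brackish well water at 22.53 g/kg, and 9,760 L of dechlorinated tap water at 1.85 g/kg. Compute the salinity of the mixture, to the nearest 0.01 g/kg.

By conservation of dissolved salt,
salt = 31,400×29.69 + 14,200×22.53 + 9,760×1.85 = 932,266 + 319,926 + 18,056 = 1,270,248
volume = 31,400 + 14,200 + 9,760 = 55,360 L
S = 1,270,248 / 55,360 = 22.9452 g/kg

22.95 g/kg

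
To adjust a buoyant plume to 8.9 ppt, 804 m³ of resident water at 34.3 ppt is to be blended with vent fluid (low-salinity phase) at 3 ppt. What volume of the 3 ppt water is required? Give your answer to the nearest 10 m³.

3460 m³

Salt balance: 804×34.3 + V×3 = (804+V)×8.9
27,577.2 + 3V = 7,155.6 + 8.9V
20,421.6 = 5.9V
V = 3,461.29 m³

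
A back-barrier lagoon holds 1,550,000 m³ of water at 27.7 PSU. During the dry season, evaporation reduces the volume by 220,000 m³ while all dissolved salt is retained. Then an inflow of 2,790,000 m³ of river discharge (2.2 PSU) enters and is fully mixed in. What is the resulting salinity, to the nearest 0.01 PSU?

After evaporation: salt = 1,550,000×27.7 = 42,935,000; volume = 1,550,000 − 220,000 = 1,330,000 m³
After mixing: salt = 42,935,000 + 2,790,000×2.2 = 49,073,000; volume = 1,330,000 + 2,790,000 = 4,120,000 m³
S = 49,073,000 / 4,120,000 = 11.9109 PSU

11.91 PSU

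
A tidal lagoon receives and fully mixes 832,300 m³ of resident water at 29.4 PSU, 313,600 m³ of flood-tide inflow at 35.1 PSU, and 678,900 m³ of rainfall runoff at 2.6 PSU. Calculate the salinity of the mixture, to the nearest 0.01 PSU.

20.41 PSU

Mass of salt is conserved:
salt = 832,300×29.4 + 313,600×35.1 + 678,900×2.6 = 24,469,620 + 11,007,360 + 1,765,140 = 37,242,120
volume = 832,300 + 313,600 + 678,900 = 1,824,800 m³
S = 37,242,120 / 1,824,800 = 20.4089 PSU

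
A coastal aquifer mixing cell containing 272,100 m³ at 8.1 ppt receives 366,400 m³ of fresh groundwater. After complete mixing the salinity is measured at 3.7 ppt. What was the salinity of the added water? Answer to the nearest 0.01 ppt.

0.43 ppt

Salt balance: 272,100×8.1 + 366,400×S = 638,500×3.7
2,204,010 + 366,400·S = 2,362,450
S = (2,362,450 − 2,204,010) / 366,400 = 0.4324 ppt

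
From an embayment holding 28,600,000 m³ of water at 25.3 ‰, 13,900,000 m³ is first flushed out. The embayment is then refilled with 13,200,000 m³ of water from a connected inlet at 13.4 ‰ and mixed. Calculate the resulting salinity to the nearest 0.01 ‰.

19.67 ‰

Remaining after removal: 14,700,000 m³ at 25.3 ‰ (salt = 371,910,000)
After addition: salt = 371,910,000 + 13,200,000×13.4 = 548,790,000; volume = 27,900,000 m³
S = 548,790,000 / 27,900,000 = 19.6699 ‰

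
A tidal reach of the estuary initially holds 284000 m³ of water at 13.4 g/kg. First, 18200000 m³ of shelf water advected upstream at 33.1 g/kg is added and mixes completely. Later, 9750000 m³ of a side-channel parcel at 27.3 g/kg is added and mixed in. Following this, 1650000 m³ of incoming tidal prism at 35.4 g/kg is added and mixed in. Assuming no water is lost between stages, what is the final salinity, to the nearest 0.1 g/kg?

Mass of salt is conserved:
Initial salt = 284,000×13.4 = 3,805,600
After stage 1: salt = 3,805,600 + 18,200,000×33.1 = 606,225,600; volume = 18,484,000 m³; S = 32.797 g/kg
After stage 2: salt = 606,225,600 + 9,750,000×27.3 = 872,400,600; volume = 28,234,000 m³; S = 30.899 g/kg
After stage 3: salt = 872,400,600 + 1,650,000×35.4 = 930,810,600; volume = 29,884,000 m³
S = 930,810,600 / 29,884,000 = 31.1475 g/kg

31.1 g/kg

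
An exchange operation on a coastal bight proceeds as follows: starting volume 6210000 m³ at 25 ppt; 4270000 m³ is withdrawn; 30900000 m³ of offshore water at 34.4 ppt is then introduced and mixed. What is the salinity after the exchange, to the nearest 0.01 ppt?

33.84 ppt

Remaining after removal: 1,940,000 m³ at 25 ppt (salt = 48,500,000)
After addition: salt = 48,500,000 + 30,900,000×34.4 = 1,111,460,000; volume = 32,840,000 m³
S = 1,111,460,000 / 32,840,000 = 33.8447 ppt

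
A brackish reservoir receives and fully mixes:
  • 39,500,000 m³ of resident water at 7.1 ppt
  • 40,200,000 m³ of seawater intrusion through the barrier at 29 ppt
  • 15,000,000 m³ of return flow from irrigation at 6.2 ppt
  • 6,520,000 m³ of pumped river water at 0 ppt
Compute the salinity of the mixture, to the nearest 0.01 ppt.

15.21 ppt

By conservation of dissolved salt,
salt = 39,500,000×7.1 + 40,200,000×29 + 15,000,000×6.2 + 6,520,000×0 = 280,450,000 + 1,165,800,000 + 93,000,000 + 0 = 1,539,250,000
volume = 39,500,000 + 40,200,000 + 15,000,000 + 6,520,000 = 101,220,000 m³
S = 1,539,250,000 / 101,220,000 = 15.207 ppt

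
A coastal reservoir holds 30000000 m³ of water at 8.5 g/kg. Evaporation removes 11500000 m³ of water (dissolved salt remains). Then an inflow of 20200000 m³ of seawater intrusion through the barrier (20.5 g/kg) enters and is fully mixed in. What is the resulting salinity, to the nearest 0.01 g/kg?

17.29 g/kg

After evaporation: salt = 30,000,000×8.5 = 255,000,000; volume = 30,000,000 − 11,500,000 = 18,500,000 m³
After mixing: salt = 255,000,000 + 20,200,000×20.5 = 669,100,000; volume = 18,500,000 + 20,200,000 = 38,700,000 m³
S = 669,100,000 / 38,700,000 = 17.2894 g/kg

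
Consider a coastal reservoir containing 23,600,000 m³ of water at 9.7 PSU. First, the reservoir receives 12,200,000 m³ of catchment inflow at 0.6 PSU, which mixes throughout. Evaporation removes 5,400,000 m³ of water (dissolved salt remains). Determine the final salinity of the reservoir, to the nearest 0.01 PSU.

7.77 PSU

After mixing: salt = 23,600,000×9.7 + 12,200,000×0.6 = 236,240,000; volume = 35,800,000 m³
After evaporation: salt unchanged = 236,240,000; volume = 35,800,000 − 5,400,000 = 30,400,000 m³
S = 236,240,000 / 30,400,000 = 7.7711 PSU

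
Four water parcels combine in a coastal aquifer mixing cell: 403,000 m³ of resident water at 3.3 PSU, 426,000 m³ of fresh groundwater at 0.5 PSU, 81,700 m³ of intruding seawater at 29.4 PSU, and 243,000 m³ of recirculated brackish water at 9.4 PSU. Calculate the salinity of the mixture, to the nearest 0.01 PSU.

By conservation of dissolved salt,
salt = 403,000×3.3 + 426,000×0.5 + 81,700×29.4 + 243,000×9.4 = 1,329,900 + 213,000 + 2,401,980 + 2,284,200 = 6,229,080
volume = 403,000 + 426,000 + 81,700 + 243,000 = 1,153,700 m³
S = 6,229,080 / 1,153,700 = 5.3992 PSU

5.40 PSU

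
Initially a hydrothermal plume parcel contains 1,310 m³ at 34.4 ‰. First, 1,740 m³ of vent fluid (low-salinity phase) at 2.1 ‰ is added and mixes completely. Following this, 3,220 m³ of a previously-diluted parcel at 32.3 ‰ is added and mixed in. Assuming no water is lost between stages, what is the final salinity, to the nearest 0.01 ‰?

24.36 ‰

Conserving salt mass:
Initial salt = 1,310×34.4 = 45,064
After stage 1: salt = 45,064 + 1,740×2.1 = 48,718; volume = 3,050 m³; S = 15.973 ‰
After stage 2: salt = 48,718 + 3,220×32.3 = 152,724; volume = 6,270 m³
S = 152,724 / 6,270 = 24.3579 ‰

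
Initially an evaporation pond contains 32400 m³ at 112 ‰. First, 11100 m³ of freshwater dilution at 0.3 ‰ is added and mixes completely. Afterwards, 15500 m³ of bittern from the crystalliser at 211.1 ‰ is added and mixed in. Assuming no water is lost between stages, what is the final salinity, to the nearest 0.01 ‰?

By conservation of dissolved salt,
Initial salt = 32,400×112 = 3,628,800
After stage 1: salt = 3,628,800 + 11,100×0.3 = 3,632,130; volume = 43,500 m³; S = 83.497 ‰
After stage 2: salt = 3,632,130 + 15,500×211.1 = 6,904,180; volume = 59,000 m³
S = 6,904,180 / 59,000 = 117.02 ‰

117.02 ‰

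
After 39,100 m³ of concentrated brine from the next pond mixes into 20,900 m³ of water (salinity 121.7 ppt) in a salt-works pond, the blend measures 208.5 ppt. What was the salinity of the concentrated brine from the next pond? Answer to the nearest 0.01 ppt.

254.90 ppt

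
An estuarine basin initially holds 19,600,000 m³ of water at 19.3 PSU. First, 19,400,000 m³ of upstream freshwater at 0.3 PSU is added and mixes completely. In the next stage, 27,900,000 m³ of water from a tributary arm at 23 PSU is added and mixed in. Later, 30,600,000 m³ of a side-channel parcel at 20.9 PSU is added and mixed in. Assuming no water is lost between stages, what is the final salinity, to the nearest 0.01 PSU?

Weighted by volume,
Initial salt = 19,600,000×19.3 = 378,280,000
After stage 1: salt = 378,280,000 + 19,400,000×0.3 = 384,100,000; volume = 39,000,000 m³; S = 9.849 PSU
After stage 2: salt = 384,100,000 + 27,900,000×23 = 1,025,800,000; volume = 66,900,000 m³; S = 15.333 PSU
After stage 3: salt = 1,025,800,000 + 30,600,000×20.9 = 1,665,340,000; volume = 97,500,000 m³
S = 1,665,340,000 / 97,500,000 = 17.0804 PSU

17.08 PSU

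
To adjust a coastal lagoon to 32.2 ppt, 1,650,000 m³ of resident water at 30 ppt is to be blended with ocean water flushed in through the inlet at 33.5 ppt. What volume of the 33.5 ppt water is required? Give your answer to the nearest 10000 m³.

Salt balance: 1,650,000×30 + V×33.5 = (1,650,000+V)×32.2
49,500,000 + 33.5V = 53,130,000 + 32.2V
3,630,000 = 1.3V
V = 2,792,307.69 m³

2790000 m³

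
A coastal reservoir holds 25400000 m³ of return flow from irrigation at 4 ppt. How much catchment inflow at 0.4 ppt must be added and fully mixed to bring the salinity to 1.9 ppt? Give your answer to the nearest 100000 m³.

Salt balance: 25,400,000×4 + V×0.4 = (25,400,000+V)×1.9
101,600,000 + 0.4V = 48,260,000 + 1.9V
53,340,000 = 1.5V
V = 35,560,000 m³

35600000 m³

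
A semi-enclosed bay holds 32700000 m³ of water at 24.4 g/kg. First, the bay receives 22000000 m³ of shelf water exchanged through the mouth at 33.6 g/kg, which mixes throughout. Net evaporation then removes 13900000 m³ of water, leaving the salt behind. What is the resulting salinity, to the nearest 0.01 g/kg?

After mixing: salt = 32,700,000×24.4 + 22,000,000×33.6 = 1,537,080,000; volume = 54,700,000 m³
After evaporation: salt unchanged = 1,537,080,000; volume = 54,700,000 − 13,900,000 = 40,800,000 m³
S = 1,537,080,000 / 40,800,000 = 37.6735 g/kg

37.67 g/kg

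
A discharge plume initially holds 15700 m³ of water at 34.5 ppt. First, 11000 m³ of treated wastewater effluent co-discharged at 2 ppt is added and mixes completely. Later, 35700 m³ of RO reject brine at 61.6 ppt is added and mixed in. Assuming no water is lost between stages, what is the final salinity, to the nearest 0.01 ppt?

44.28 ppt

Weighted by volume,
Initial salt = 15,700×34.5 = 541,650
After stage 1: salt = 541,650 + 11,000×2 = 563,650; volume = 26,700 m³; S = 21.11 ppt
After stage 2: salt = 563,650 + 35,700×61.6 = 2,762,770; volume = 62,400 m³
S = 2,762,770 / 62,400 = 44.2752 ppt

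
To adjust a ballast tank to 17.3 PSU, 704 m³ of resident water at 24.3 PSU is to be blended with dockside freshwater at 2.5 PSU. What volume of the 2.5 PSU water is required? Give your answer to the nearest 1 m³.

333 m³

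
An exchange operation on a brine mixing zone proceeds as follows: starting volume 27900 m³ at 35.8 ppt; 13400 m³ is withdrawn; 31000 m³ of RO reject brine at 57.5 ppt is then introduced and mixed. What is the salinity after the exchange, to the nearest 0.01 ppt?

Remaining after removal: 14,500 m³ at 35.8 ppt (salt = 519,100)
After addition: salt = 519,100 + 31,000×57.5 = 2,301,600; volume = 45,500 m³
S = 2,301,600 / 45,500 = 50.5846 ppt

50.58 ppt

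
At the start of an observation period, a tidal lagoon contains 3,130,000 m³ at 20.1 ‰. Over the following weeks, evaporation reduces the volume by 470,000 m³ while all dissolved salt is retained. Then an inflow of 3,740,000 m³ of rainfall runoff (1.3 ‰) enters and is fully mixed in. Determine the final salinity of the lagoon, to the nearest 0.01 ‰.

10.59 ‰

After evaporation: salt = 3,130,000×20.1 = 62,913,000; volume = 3,130,000 − 470,000 = 2,660,000 m³
After mixing: salt = 62,913,000 + 3,740,000×1.3 = 67,775,000; volume = 2,660,000 + 3,740,000 = 6,400,000 m³
S = 67,775,000 / 6,400,000 = 10.5898 ‰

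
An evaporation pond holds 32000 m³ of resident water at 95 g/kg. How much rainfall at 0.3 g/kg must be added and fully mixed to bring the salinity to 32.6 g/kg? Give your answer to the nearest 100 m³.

Salt balance: 32,000×95 + V×0.3 = (32,000+V)×32.6
3,040,000 + 0.3V = 1,043,200 + 32.6V
1,996,800 = 32.3V
V = 61,820.43 m³

61800 m³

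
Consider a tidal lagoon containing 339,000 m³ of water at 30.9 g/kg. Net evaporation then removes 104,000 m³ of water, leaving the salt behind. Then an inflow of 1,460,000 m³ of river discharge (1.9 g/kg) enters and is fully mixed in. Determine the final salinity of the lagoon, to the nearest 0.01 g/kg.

7.82 g/kg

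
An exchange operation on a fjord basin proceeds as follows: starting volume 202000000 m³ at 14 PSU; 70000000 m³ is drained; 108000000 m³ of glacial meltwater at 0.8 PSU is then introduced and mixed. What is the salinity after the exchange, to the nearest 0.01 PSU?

8.06 PSU

Remaining after removal: 132,000,000 m³ at 14 PSU (salt = 1,848,000,000)
After addition: salt = 1,848,000,000 + 108,000,000×0.8 = 1,934,400,000; volume = 240,000,000 m³
S = 1,934,400,000 / 240,000,000 = 8.06 PSU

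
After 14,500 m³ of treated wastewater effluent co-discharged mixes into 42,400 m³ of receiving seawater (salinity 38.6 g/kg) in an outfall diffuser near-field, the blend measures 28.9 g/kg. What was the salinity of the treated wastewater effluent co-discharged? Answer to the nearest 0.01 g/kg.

Salt balance: 42,400×38.6 + 14,500×S = 56,900×28.9
1,636,640 + 14,500·S = 1,644,410
S = (1,644,410 − 1,636,640) / 14,500 = 0.5359 g/kg

0.54 g/kg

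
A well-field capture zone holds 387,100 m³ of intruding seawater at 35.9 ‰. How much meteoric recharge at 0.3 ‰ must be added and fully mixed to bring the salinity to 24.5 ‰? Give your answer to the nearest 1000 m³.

Salt balance: 387,100×35.9 + V×0.3 = (387,100+V)×24.5
13,896,890 + 0.3V = 9,483,950 + 24.5V
4,412,940 = 24.2V
V = 182,352.89 m³

182000 m³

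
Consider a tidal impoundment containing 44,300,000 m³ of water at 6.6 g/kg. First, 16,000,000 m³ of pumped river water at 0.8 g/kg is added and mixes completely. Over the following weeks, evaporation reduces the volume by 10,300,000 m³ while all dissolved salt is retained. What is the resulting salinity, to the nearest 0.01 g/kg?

After mixing: salt = 44,300,000×6.6 + 16,000,000×0.8 = 305,180,000; volume = 60,300,000 m³
After evaporation: salt unchanged = 305,180,000; volume = 60,300,000 − 10,300,000 = 50,000,000 m³
S = 305,180,000 / 50,000,000 = 6.1036 g/kg

6.10 g/kg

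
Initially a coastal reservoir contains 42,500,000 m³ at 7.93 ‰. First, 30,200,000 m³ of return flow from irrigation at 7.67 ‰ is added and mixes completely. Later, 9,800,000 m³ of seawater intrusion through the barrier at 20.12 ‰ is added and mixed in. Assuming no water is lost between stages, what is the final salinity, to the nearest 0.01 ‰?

Total salt / total volume:
Initial salt = 42,500,000×7.93 = 337,025,000
After stage 1: salt = 337,025,000 + 30,200,000×7.67 = 568,659,000; volume = 72,700,000 m³; S = 7.822 ‰
After stage 2: salt = 568,659,000 + 9,800,000×20.12 = 765,835,000; volume = 82,500,000 m³
S = 765,835,000 / 82,500,000 = 9.2828 ‰

9.28 ‰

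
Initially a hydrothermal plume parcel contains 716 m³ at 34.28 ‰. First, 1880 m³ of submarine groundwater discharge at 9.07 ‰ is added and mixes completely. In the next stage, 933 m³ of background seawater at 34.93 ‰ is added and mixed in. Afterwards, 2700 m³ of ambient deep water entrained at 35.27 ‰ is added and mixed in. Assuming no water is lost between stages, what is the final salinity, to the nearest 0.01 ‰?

27.20 ‰

Total salt / total volume:
Initial salt = 716×34.28 = 24,544.48
After stage 1: salt = 24,544.48 + 1,880×9.07 = 41,596.08; volume = 2,596 m³; S = 16.023 ‰
After stage 2: salt = 41,596.08 + 933×34.93 = 74,185.77; volume = 3,529 m³; S = 21.022 ‰
After stage 3: salt = 74,185.77 + 2,700×35.27 = 169,414.77; volume = 6,229 m³
S = 169,414.77 / 6,229 = 27.1977 ‰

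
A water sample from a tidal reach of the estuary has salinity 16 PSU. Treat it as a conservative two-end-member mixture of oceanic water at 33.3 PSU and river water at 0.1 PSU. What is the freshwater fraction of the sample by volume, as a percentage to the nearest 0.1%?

52.1%

Let f be the freshwater fraction. Salt balance per unit volume:
f×0.1 + (1−f)×33.3 = 16
f = (33.3 − 16) / (33.3 − 0.1) = 17.3/33.2 = 0.5211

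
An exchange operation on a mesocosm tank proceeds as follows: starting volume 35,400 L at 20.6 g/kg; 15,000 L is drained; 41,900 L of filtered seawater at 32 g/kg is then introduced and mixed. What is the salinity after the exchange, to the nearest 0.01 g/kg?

28.27 g/kg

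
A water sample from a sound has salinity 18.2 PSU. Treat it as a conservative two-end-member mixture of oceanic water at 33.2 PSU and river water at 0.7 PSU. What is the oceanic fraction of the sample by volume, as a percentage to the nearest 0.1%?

Let g be the oceanic fraction. Salt balance per unit volume:
g×33.2 + (1−g)×0.7 = 18.2
g = (18.2 − 0.7) / (33.2 − 0.7) = 17.5/32.5 = 0.5385

53.8%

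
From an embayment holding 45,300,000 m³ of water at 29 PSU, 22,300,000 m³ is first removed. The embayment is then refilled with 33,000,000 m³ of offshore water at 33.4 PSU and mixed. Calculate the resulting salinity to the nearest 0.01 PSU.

31.59 PSU

Remaining after removal: 23,000,000 m³ at 29 PSU (salt = 667,000,000)
After addition: salt = 667,000,000 + 33,000,000×33.4 = 1,769,200,000; volume = 56,000,000 m³
S = 1,769,200,000 / 56,000,000 = 31.5929 PSU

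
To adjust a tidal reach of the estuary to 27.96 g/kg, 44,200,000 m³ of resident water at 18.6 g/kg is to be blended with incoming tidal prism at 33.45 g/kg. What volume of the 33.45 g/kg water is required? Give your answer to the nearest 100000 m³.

75400000 m³

Salt balance: 44,200,000×18.6 + V×33.45 = (44,200,000+V)×27.96
822,120,000 + 33.45V = 1,235,832,000 + 27.96V
413,712,000 = 5.49V
V = 75,357,377.05 m³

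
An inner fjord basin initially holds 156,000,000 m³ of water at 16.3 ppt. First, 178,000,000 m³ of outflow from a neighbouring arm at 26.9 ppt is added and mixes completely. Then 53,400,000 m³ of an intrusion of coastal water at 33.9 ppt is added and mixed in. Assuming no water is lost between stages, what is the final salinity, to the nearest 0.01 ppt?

23.60 ppt

Total salt / total volume:
Initial salt = 156,000,000×16.3 = 2,542,800,000
After stage 1: salt = 2,542,800,000 + 178,000,000×26.9 = 7,331,000,000; volume = 334,000,000 m³; S = 21.949 ppt
After stage 2: salt = 7,331,000,000 + 53,400,000×33.9 = 9,141,260,000; volume = 387,400,000 m³
S = 9,141,260,000 / 387,400,000 = 23.5964 ppt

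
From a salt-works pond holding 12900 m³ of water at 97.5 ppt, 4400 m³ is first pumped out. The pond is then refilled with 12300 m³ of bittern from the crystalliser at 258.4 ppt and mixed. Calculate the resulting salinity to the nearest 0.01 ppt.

192.65 ppt

Remaining after removal: 8,500 m³ at 97.5 ppt (salt = 828,750)
After addition: salt = 828,750 + 12,300×258.4 = 4,007,070; volume = 20,800 m³
S = 4,007,070 / 20,800 = 192.6476 ppt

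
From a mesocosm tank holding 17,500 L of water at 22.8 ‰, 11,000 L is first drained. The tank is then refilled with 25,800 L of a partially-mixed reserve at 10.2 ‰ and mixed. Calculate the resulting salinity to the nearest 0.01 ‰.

Remaining after removal: 6,500 L at 22.8 ‰ (salt = 148,200)
After addition: salt = 148,200 + 25,800×10.2 = 411,360; volume = 32,300 L
S = 411,360 / 32,300 = 12.7356 ‰

12.74 ‰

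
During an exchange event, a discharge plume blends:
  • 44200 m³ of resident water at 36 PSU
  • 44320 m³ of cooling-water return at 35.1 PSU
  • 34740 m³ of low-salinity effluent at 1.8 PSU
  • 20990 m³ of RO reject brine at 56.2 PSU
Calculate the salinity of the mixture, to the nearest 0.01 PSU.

30.43 PSU

By conservation of dissolved salt,
salt = 44,200×36 + 44,320×35.1 + 34,740×1.8 + 20,990×56.2 = 1,591,200 + 1,555,632 + 62,532 + 1,179,638 = 4,389,002
volume = 44,200 + 44,320 + 34,740 + 20,990 = 144,250 m³
S = 4,389,002 / 144,250 = 30.4264 PSU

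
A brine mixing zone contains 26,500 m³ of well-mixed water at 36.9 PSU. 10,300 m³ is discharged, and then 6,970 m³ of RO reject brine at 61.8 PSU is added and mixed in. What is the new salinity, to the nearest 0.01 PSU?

44.39 PSU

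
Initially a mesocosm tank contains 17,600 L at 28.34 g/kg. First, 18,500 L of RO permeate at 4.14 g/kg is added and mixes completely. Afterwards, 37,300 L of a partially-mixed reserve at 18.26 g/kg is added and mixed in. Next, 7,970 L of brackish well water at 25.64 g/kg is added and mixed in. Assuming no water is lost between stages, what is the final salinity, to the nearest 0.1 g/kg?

18.0 g/kg

Total salt / total volume:
Initial salt = 17,600×28.34 = 498,784
After stage 1: salt = 498,784 + 18,500×4.14 = 575,374; volume = 36,100 L; S = 15.938 g/kg
After stage 2: salt = 575,374 + 37,300×18.26 = 1,256,472; volume = 73,400 L; S = 17.118 g/kg
After stage 3: salt = 1,256,472 + 7,970×25.64 = 1,460,822.8; volume = 81,370 L
S = 1,460,822.8 / 81,370 = 17.9528 g/kg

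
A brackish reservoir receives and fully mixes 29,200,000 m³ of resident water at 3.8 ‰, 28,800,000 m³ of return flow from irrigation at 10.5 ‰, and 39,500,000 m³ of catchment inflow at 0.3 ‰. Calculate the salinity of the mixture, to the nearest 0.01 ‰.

4.36 ‰

Conserving salt mass:
salt = 29,200,000×3.8 + 28,800,000×10.5 + 39,500,000×0.3 = 110,960,000 + 302,400,000 + 11,850,000 = 425,210,000
volume = 29,200,000 + 28,800,000 + 39,500,000 = 97,500,000 m³
S = 425,210,000 / 97,500,000 = 4.3611 ‰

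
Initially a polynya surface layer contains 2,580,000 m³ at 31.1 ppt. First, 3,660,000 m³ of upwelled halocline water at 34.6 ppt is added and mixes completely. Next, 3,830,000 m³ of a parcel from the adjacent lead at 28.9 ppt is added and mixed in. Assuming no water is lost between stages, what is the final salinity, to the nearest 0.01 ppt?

31.54 ppt

Mass of salt is conserved:
Initial salt = 2,580,000×31.1 = 80,238,000
After stage 1: salt = 80,238,000 + 3,660,000×34.6 = 206,874,000; volume = 6,240,000 m³; S = 33.153 ppt
After stage 2: salt = 206,874,000 + 3,830,000×28.9 = 317,561,000; volume = 10,070,000 m³
S = 317,561,000 / 10,070,000 = 31.5354 ppt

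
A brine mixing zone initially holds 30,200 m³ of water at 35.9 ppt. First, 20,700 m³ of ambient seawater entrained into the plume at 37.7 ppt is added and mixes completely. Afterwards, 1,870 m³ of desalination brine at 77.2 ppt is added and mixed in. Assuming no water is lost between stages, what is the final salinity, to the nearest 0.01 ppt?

Weighted by volume,
Initial salt = 30,200×35.9 = 1,084,180
After stage 1: salt = 1,084,180 + 20,700×37.7 = 1,864,570; volume = 50,900 m³; S = 36.632 ppt
After stage 2: salt = 1,864,570 + 1,870×77.2 = 2,008,934; volume = 52,770 m³
S = 2,008,934 / 52,770 = 38.0696 ppt

38.07 ppt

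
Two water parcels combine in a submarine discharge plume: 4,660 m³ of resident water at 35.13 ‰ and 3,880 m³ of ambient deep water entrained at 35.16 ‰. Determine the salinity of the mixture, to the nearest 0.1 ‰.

35.1 ‰

Weighted by volume,
salt = 4,660×35.13 + 3,880×35.16 = 163,705.8 + 136,420.8 = 300,126.6
volume = 4,660 + 3,880 = 8,540 m³
S = 300,126.6 / 8,540 = 35.144 ‰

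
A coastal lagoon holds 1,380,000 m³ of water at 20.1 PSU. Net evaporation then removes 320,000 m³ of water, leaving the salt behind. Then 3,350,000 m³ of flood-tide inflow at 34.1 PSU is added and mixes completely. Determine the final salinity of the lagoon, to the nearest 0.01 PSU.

After evaporation: salt = 1,380,000×20.1 = 27,738,000; volume = 1,380,000 − 320,000 = 1,060,000 m³
After mixing: salt = 27,738,000 + 3,350,000×34.1 = 141,973,000; volume = 1,060,000 + 3,350,000 = 4,410,000 m³
S = 141,973,000 / 4,410,000 = 32.1934 PSU

32.19 PSU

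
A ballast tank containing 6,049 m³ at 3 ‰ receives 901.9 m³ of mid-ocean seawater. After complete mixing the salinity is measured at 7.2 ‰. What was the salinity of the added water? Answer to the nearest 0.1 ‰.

Salt balance: 6,049×3 + 901.9×S = 6,950.9×7.2
18,147 + 901.9·S = 50,046.48
S = (50,046.48 − 18,147) / 901.9 = 35.3692 ‰

35.4 ‰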